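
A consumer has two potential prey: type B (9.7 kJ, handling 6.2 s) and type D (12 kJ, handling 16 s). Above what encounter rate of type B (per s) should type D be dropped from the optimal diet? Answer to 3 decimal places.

0.149 per s

At the threshold, the rate on type B alone equals the profitability of type D: λ·9.7/(1 + λ·6.2) = 12/16 = 0.75.
Rearranging, λ(9.7 − 0.75×6.2) = 0.75, so λ = 0.75/5.05 = 0.1485 per s.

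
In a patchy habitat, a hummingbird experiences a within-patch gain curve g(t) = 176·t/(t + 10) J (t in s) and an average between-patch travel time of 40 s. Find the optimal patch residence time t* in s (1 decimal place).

20.0 s

Maximise g(t)/(T+t): set derivative to zero → g'(t)(T+t) = g(t).
g'(t) = 176·10/(t + 10)². Setting 176·10/(t+10)² = 176t/[(t+10)(40+t)] gives 10(40+t) = t(t+10), so t² = 10×40 = 400.
t* = √400 = 20 s.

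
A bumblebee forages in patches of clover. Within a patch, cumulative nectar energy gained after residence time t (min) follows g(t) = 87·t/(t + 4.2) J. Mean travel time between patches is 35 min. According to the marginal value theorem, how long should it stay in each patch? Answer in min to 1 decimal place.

By the marginal value theorem, leave when the instantaneous gain rate g'(t) equals the habitat-wide average g(t)/(T + t).
g'(t) = 87·4.2/(t + 4.2)². Setting 87·4.2/(t+4.2)² = 87t/[(t+4.2)(35+t)] gives 4.2(35+t) = t(t+4.2), so t² = 4.2×35 = 147.
t* = √147 = 12.12 min.

12.1 min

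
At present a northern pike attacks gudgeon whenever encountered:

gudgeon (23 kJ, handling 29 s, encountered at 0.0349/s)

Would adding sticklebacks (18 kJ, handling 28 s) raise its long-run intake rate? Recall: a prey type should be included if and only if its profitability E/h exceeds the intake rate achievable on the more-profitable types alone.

Yes

Intake rate on the current diet: R = (0.0349×23) / (1 + 0.0349×29) = 0.8027/2.012 = 0.3989 kJ/s.
sticklebacks: E/h = 18/28 = 0.6429 kJ/s.
Since 0.6429 > R, including sticklebacks increases the long-run rate.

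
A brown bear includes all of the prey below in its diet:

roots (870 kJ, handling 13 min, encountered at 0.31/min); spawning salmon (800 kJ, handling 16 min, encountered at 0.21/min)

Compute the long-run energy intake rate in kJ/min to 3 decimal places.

52.169 kJ/min

Energy encountered per unit search time: 0.31×870 + 0.21×800 = 437.7 kJ/min.
Handling time per unit search time: 0.31×13 + 0.21×16 = 7.39.
Rate = 437.7/(1 + 7.39) = 52.17 kJ/min.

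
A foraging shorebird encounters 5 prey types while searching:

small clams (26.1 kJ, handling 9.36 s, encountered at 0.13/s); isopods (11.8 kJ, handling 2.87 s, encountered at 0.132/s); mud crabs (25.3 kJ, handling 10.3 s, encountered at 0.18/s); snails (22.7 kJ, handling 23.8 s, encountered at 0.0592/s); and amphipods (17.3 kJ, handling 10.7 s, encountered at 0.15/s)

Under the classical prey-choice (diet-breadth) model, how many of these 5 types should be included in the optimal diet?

Profitabilities (E/h, kJ/s): isopods 4.11, small clams 2.79, mud crabs 2.46, amphipods 1.62, snails 0.954. Add prey in this order while the next type's profitability exceeds the intake rate on those already taken.
Rate on top 1: 1.13. small clams: 2.79 > 1.13 → include.
Rate on top 2: 1.907. mud crabs: 2.46 > 1.907 → include.
Rate on top 3: 2.136. amphipods: 1.62 < 2.136 → exclude; stop.
Optimal diet: isopods, small clams, mud crabs — 3 of 5 types.

3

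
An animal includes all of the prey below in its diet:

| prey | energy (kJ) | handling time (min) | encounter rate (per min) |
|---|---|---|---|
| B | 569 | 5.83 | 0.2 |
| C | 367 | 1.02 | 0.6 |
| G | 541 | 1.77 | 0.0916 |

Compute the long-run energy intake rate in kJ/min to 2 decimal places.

130.46 kJ/min

Energy encountered per unit search time: 0.2×569 + 0.6×367 + 0.0916×541 = 383.6 kJ/min.
Handling time per unit search time: 0.2×5.83 + 0.6×1.02 + 0.0916×1.77 = 1.94.
Rate = 383.6/(1 + 1.94) = 130.5 kJ/min.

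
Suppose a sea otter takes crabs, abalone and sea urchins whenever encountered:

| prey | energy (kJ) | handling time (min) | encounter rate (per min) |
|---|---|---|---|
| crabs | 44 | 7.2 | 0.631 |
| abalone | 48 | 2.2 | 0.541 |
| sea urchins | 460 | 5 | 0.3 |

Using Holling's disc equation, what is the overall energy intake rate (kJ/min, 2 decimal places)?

23.29 kJ/min

R = (0.631×44 + 0.541×48 + 0.3×460) / (1 + 0.631×7.2 + 0.541×2.2 + 0.3×5) = 191.7/8.233 = 23.29 kJ/min.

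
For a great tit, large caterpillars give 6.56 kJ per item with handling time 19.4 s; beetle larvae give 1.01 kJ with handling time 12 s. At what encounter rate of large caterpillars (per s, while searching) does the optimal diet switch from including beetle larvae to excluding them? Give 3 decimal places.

0.017 per s

Drop beetle larvae once their profitability E₂/h₂ falls below the rate achievable on large caterpillars alone: E₂/h₂ = λE₁/(1 + λh₁).
Solve for λ: λE₁h₂ = E₂(1 + λh₁) → λ(E₁h₂ − E₂h₁) = E₂ → λ = E₂/(E₁h₂ − E₂h₁).
λ = 1.01/(6.56×12 − 1.01×19.4) = 1.01/59.13 = 0.01708 per s.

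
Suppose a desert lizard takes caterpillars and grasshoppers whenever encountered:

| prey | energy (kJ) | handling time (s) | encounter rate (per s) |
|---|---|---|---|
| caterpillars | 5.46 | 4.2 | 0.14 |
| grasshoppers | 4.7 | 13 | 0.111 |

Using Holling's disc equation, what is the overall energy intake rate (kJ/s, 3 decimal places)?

Energy encountered per unit search time: 0.14×5.46 + 0.111×4.7 = 1.286 kJ/s.
Handling time per unit search time: 0.14×4.2 + 0.111×13 = 2.031.
Rate = 1.286/(1 + 2.031) = 0.4243 kJ/s.

0.424 kJ/s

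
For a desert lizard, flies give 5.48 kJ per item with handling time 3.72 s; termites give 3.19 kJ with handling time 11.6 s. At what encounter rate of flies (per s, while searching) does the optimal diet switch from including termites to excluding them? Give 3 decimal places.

Drop termites once their profitability E₂/h₂ falls below the rate achievable on flies alone: E₂/h₂ = λE₁/(1 + λh₁).
Solve for λ: λE₁h₂ = E₂(1 + λh₁) → λ(E₁h₂ − E₂h₁) = E₂ → λ = E₂/(E₁h₂ − E₂h₁).
λ = 3.19/(5.48×11.6 − 3.19×3.72) = 3.19/51.7 = 0.0617 per s.

0.062 per s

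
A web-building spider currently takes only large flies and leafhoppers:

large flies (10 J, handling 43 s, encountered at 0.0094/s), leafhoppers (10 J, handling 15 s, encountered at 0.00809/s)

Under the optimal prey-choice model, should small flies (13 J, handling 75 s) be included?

On large flies and leafhoppers alone, R = ΣλE/(1+Σλh) = 0.1749/1.526 = 0.1146 J/s.
Profitability of small flies: 13/75 = 0.1733 J/s.
0.1733 > 0.1146, so adding small flies raises the average — include it.

Yes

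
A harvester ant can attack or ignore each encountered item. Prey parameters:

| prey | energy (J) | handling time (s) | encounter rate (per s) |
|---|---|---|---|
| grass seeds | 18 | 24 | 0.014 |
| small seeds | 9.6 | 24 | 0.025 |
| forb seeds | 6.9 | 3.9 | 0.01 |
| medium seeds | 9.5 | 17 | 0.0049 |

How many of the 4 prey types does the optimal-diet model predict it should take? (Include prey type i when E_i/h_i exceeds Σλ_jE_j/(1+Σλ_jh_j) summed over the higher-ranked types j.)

Profitabilities (E/h, J/s): forb seeds 1.77, grass seeds 0.75, medium seeds 0.559, small seeds 0.4. Add prey in this order while the next type's profitability exceeds the intake rate on those already taken.
Rate on top 1: 0.06641. grass seeds: 0.75 > 0.06641 → include.
Rate on top 2: 0.2335. medium seeds: 0.559 > 0.2335 → include.
Rate on top 3: 0.252. small seeds: 0.4 > 0.252 → include.
Optimal diet: forb seeds, grass seeds, medium seeds, small seeds — 4 of 4 types.

4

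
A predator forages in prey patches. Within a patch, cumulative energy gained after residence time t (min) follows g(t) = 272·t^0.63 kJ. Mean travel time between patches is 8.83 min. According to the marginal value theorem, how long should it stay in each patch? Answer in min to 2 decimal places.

15.03 min

Optimal t* satisfies g'(t*) = g(t*)/(T + t*).
g'(t) = 0.63·272·t^-0.37. Setting 0.63·272·t^-0.37 = 272·t^0.63/(8.83+t) gives 0.63(8.83+t) = t, so 0.37·t = 0.63×8.83.
t* = 0.63×8.83/0.37 = 15.03 min.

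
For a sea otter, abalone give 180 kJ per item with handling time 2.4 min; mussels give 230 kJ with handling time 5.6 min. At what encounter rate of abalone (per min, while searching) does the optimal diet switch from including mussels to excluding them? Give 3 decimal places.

0.504 per min

Drop mussels once their profitability E₂/h₂ falls below the rate achievable on abalone alone: E₂/h₂ = λE₁/(1 + λh₁).
Solve for λ: λE₁h₂ = E₂(1 + λh₁) → λ(E₁h₂ − E₂h₁) = E₂ → λ = E₂/(E₁h₂ − E₂h₁).
λ = 230/(180×5.6 − 230×2.4) = 230/456 = 0.5044 per min.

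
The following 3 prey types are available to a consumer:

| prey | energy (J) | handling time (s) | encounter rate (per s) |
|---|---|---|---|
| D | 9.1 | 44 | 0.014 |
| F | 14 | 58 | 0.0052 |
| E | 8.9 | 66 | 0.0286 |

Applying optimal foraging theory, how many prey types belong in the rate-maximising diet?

Rank by E/h (J/s): F 0.241, D 0.207, E 0.135. Include each in turn until the next type's E/h falls below the running intake rate.
Rate on top 1: 0.05593. D: 0.207 > 0.05593 → include.
Rate on top 2: 0.1044. E: 0.135 > 0.1044 → include.
Optimal diet: F, D, E — 3 of 3 types.

3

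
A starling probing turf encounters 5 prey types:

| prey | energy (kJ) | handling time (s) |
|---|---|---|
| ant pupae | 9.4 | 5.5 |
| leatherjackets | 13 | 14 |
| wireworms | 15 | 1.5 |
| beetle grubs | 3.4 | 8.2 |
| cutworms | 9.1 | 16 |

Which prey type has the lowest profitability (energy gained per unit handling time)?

In descending order of E/h:
wireworms: 15/1.5 = 10 kJ/s
ant pupae: 9.4/5.5 = 1.71 kJ/s
leatherjackets: 13/14 = 0.929 kJ/s
cutworms: 9.1/16 = 0.569 kJ/s
beetle grubs: 3.4/8.2 = 0.415 kJ/s

beetle grubs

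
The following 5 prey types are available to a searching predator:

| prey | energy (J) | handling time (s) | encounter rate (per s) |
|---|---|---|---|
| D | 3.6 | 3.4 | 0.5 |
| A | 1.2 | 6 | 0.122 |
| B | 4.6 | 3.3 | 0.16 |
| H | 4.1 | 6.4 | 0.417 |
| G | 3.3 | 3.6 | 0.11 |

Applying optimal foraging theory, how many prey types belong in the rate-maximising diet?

3

Rank by E/h (J/s): B 1.39, D 1.06, G 0.917, H 0.641, A 0.2. Include each in turn until the next type's E/h falls below the running intake rate.
Rate on top 1: 0.4817. D: 1.06 > 0.4817 → include.
Rate on top 2: 0.7856. G: 0.917 > 0.7856 → include.
Rate on top 3: 0.7999. H: 0.641 < 0.7999 → exclude; stop.
Optimal diet: B, D, G — 3 of 5 types.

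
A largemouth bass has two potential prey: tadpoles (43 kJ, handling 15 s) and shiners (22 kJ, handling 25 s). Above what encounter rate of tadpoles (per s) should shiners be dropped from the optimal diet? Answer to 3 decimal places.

0.030 per s

Drop shiners once their profitability E₂/h₂ falls below the rate achievable on tadpoles alone: E₂/h₂ = λE₁/(1 + λh₁).
Solve for λ: λE₁h₂ = E₂(1 + λh₁) → λ(E₁h₂ − E₂h₁) = E₂ → λ = E₂/(E₁h₂ − E₂h₁).
λ = 22/(43×25 − 22×15) = 22/745 = 0.02953 per s.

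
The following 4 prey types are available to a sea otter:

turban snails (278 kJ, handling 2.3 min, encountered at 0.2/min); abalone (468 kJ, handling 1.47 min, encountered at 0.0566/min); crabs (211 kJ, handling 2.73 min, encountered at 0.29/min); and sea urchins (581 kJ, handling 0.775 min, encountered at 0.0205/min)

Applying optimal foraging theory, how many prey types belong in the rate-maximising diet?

4

Rank by E/h (kJ/min): sea urchins 750, abalone 318, turban snails 121, crabs 77.3. Include each in turn until the next type's E/h falls below the running intake rate.
Rate on top 1: 11.72. abalone: 318 > 11.72 → include.
Rate on top 2: 34.94. turban snails: 121 > 34.94 → include.
Rate on top 3: 60.29. crabs: 77.3 > 60.29 → include.
Optimal diet: sea urchins, abalone, turban snails, crabs — 4 of 4 types.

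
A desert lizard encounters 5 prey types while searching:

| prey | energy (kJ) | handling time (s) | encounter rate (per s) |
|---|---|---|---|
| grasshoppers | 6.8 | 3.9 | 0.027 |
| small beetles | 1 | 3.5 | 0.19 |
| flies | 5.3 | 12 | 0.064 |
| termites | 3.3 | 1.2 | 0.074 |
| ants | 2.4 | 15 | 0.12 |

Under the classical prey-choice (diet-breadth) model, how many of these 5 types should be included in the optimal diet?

Profitabilities (E/h, kJ/s): termites 2.75, grasshoppers 1.74, flies 0.442, small beetles 0.286, ants 0.16. Add prey in this order while the next type's profitability exceeds the intake rate on those already taken.
Rate on top 1: 0.2243. grasshoppers: 1.74 > 0.2243 → include.
Rate on top 2: 0.3583. flies: 0.442 > 0.3583 → include.
Rate on top 3: 0.3909. small beetles: 0.286 < 0.3909 → exclude; stop.
Optimal diet: termites, grasshoppers, flies — 3 of 5 types.

3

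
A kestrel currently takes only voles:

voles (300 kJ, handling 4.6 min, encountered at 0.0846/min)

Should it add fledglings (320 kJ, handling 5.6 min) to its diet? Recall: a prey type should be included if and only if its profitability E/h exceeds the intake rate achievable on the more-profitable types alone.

Current rate: (0.0846×300)/(1 + 0.0846×4.6) = 18.27 kJ/min.
fledglings: E/h = 320/5.6 = 57.14 kJ/min.
Since 57.14 > R, including fledglings increases the long-run rate.

Yes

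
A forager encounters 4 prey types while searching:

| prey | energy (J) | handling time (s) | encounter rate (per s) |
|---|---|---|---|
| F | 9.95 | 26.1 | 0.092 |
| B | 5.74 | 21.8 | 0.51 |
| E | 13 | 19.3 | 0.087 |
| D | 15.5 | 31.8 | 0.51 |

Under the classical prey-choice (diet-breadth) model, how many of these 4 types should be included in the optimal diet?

2

Profitabilities (E/h, J/s): E 0.674, D 0.487, F 0.381, B 0.263. Add prey in this order while the next type's profitability exceeds the intake rate on those already taken.
Rate on top 1: 0.4222. D: 0.487 > 0.4222 → include.
Rate on top 2: 0.4782. F: 0.381 < 0.4782 → exclude; stop.
Optimal diet: E, D — 2 of 4 types.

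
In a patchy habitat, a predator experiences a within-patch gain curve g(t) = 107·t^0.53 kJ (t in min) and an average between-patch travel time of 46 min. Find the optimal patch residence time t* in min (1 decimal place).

Maximise g(t)/(T+t): set derivative to zero → g'(t)(T+t) = g(t).
g'(t) = 0.53·107·t^-0.47. Setting 0.53·107·t^-0.47 = 107·t^0.53/(46+t) gives 0.53(46+t) = t, so 0.47·t = 0.53×46.
t* = 0.53×46/0.47 = 51.87 min.

51.9 min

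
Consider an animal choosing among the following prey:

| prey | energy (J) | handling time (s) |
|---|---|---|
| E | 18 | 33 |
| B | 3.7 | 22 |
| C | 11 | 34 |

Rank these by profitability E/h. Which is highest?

Profitability E/h (J/s): E = 18/33 = 0.545, B = 3.7/22 = 0.168, C = 11/34 = 0.324.
Ranked: E > C > B.

E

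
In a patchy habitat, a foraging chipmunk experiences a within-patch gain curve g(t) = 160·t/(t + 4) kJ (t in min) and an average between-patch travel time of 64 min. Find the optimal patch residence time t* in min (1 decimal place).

Maximise g(t)/(T+t): set derivative to zero → g'(t)(T+t) = g(t).
g'(t) = 160·4/(t + 4)². Setting 160·4/(t+4)² = 160t/[(t+4)(64+t)] gives 4(64+t) = t(t+4), so t² = 4×64 = 256.
t* = √256 = 16 min.

16.0 min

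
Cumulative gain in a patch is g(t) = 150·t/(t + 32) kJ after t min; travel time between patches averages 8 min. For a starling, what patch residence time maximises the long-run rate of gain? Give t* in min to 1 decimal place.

Optimal t* satisfies g'(t*) = g(t*)/(T + t*).
g'(t) = 150·32/(t + 32)². Setting 150·32/(t+32)² = 150t/[(t+32)(8+t)] gives 32(8+t) = t(t+32), so t² = 32×8 = 256.
t* = √256 = 16 min.

16.0 min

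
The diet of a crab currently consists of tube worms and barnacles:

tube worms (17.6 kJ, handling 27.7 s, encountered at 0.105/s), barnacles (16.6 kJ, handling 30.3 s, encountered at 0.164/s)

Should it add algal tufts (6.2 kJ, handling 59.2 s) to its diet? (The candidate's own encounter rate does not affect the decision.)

On tube worms and barnacles alone, R = ΣλE/(1+Σλh) = 4.57/8.878 = 0.5148 kJ/s.
algal tufts: E/h = 6.2/59.2 = 0.1047 kJ/s.
0.1047 < 0.5148, so adding algal tufts would lower the average — exclude it.

No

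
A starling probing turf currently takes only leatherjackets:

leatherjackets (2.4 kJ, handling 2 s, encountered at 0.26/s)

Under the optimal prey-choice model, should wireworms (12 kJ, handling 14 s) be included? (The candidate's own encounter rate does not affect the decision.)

Yes

On leatherjackets alone, R = ΣλE/(1+Σλh) = 0.624/1.52 = 0.4105 kJ/s.
wireworms: E/h = 12/14 = 0.8571 kJ/s.
0.8571 > 0.4105, so adding wireworms raises the average — include it.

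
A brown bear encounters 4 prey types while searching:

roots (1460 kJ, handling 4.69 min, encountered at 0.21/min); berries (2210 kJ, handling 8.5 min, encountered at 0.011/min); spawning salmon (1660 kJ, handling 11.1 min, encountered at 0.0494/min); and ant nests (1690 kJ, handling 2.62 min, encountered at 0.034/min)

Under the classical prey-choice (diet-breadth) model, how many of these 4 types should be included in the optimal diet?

3

E/h in descending order: ant nests 645, roots 311, berries 260, spawning salmon 150 kJ/min. The optimal diet is the largest prefix of this list for which every included type satisfies E_i/h_i > R on the types above it.
Rate on top 1: 52.76. roots: 311 > 52.76 → include.
Rate on top 2: 175.5. berries: 260 > 175.5 → include.
Rate on top 3: 179.2. spawning salmon: 150 < 179.2 → exclude; stop.
Optimal diet: ant nests, roots, berries — 3 of 4 types.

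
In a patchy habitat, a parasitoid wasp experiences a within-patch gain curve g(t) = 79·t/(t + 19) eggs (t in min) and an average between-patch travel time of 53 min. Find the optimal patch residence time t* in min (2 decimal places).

Optimal t* satisfies g'(t*) = g(t*)/(T + t*).
g'(t) = 79·19/(t + 19)². Setting 79·19/(t+19)² = 79t/[(t+19)(53+t)] gives 19(53+t) = t(t+19), so t² = 19×53 = 1007.
t* = √1007 = 31.73 min.

31.73 min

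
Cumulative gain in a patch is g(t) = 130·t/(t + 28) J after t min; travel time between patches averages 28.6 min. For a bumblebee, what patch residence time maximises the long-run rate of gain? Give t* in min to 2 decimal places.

By the marginal value theorem, leave when the instantaneous gain rate g'(t) equals the habitat-wide average g(t)/(T + t).
g'(t) = 130·28/(t + 28)². Setting 130·28/(t+28)² = 130t/[(t+28)(28.6+t)] gives 28(28.6+t) = t(t+28), so t² = 28×28.6 = 800.8.
t* = √800.8 = 28.3 min.

28.30 min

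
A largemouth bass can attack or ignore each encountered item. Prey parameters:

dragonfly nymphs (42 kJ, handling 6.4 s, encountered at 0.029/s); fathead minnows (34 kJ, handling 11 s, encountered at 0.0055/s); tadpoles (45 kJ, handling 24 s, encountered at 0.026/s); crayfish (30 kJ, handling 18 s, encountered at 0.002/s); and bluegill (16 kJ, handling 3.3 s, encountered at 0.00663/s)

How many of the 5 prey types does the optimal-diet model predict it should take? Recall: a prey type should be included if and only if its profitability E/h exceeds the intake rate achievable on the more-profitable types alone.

Rank by E/h (kJ/s): dragonfly nymphs 6.56, bluegill 4.85, fathead minnows 3.09, tadpoles 1.88, crayfish 1.67. Include each in turn until the next type's E/h falls below the running intake rate.
Rate on top 1: 1.027. bluegill: 4.85 > 1.027 → include.
Rate on top 2: 1.097. fathead minnows: 3.09 > 1.097 → include.
Rate on top 3: 1.192. tadpoles: 1.88 > 1.192 → include.
Rate on top 4: 1.417. crayfish: 1.67 > 1.417 → include.
Optimal diet: dragonfly nymphs, bluegill, fathead minnows, tadpoles, crayfish — 5 of 5 types.

5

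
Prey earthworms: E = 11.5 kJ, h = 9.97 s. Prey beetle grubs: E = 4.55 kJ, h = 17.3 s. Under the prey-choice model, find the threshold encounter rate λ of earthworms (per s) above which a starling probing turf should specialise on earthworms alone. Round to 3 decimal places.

0.030 per s

At the threshold, the rate on earthworms alone equals the profitability of beetle grubs: λ·11.5/(1 + λ·9.97) = 4.55/17.3 = 0.263.
Rearranging, λ(11.5 − 0.263×9.97) = 0.263, so λ = 0.263/8.878 = 0.02962 per s.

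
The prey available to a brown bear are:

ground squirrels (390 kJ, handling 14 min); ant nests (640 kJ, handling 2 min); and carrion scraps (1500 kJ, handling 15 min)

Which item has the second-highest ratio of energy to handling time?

carrion scraps

Profitability E/h (kJ/min): ground squirrels = 390/14 = 27.9, ant nests = 640/2 = 320, carrion scraps = 1500/15 = 100.
Ranked: ant nests > carrion scraps > ground squirrels.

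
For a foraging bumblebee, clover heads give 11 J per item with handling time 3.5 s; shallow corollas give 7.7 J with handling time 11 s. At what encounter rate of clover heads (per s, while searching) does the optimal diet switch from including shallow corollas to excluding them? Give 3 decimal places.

0.082 per s

The zero-one rule: include shallow corollas iff E₂/h₂ > λE₁/(1+λh₁). Equality gives the switch point.
λE₁h₂ = E₂ + λE₂h₁ ⇒ λ = E₂/(E₁h₂ − E₂h₁) = 7.7/(121 − 26.95) = 0.08187 per s.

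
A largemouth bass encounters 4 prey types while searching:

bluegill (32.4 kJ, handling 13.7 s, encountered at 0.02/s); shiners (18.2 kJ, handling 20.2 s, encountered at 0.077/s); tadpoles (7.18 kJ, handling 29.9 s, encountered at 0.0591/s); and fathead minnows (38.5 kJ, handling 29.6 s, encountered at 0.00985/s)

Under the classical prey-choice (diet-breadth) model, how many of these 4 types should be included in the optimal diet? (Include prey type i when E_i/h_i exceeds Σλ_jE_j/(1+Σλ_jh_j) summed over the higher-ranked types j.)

E/h in descending order: bluegill 2.36, fathead minnows 1.3, shiners 0.901, tadpoles 0.24 kJ/s. The optimal diet is the largest prefix of this list for which every included type satisfies E_i/h_i > R on the types above it.
Rate on top 1: 0.5086. fathead minnows: 1.3 > 0.5086 → include.
Rate on top 2: 0.6561. shiners: 0.901 > 0.6561 → include.
Rate on top 3: 0.7782. tadpoles: 0.24 < 0.7782 → exclude; stop.
Optimal diet: bluegill, fathead minnows, shiners — 3 of 4 types.

3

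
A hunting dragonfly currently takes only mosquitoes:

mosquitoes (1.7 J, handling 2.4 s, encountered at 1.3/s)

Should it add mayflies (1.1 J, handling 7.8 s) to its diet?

No

Intake rate on the current diet: R = (1.3×1.7) / (1 + 1.3×2.4) = 2.21/4.12 = 0.5364 J/s.
Profitability of mayflies: 1.1/7.8 = 0.141 J/s.
0.141 < 0.5364, so adding mayflies would lower the average — exclude it.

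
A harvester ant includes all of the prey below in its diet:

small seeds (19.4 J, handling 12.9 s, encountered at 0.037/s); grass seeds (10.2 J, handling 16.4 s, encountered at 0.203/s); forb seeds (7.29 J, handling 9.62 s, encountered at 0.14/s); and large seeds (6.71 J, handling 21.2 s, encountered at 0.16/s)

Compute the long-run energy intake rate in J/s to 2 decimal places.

Energy encountered per unit search time: 0.037×19.4 + 0.203×10.2 + 0.14×7.29 + 0.16×6.71 = 4.883 J/s.
Handling time per unit search time: 0.037×12.9 + 0.203×16.4 + 0.14×9.62 + 0.16×21.2 = 8.545.
Rate = 4.883/(1 + 8.545) = 0.5115 J/s.

0.51 J/s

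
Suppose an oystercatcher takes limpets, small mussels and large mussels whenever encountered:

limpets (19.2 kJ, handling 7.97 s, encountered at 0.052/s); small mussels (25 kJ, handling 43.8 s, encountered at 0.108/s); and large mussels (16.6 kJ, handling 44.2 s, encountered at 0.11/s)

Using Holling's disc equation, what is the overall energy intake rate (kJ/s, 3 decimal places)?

R = (0.052×19.2 + 0.108×25 + 0.11×16.6) / (1 + 0.052×7.97 + 0.108×43.8 + 0.11×44.2) = 5.524/11.01 = 0.5019 kJ/s.

0.502 kJ/s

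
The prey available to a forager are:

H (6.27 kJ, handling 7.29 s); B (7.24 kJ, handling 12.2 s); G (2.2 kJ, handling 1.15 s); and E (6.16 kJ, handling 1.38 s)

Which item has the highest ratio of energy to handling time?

E

Profitability E/h (kJ/s): H = 6.27/7.29 = 0.86, B = 7.24/12.2 = 0.593, G = 2.2/1.15 = 1.91, E = 6.16/1.38 = 4.46.
Ranked: E > G > H > B.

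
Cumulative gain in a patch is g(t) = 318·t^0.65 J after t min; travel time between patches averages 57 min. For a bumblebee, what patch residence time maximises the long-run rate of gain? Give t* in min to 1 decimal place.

By the marginal value theorem, leave when the instantaneous gain rate g'(t) equals the habitat-wide average g(t)/(T + t).
g'(t) = 0.65·318·t^-0.35. Setting 0.65·318·t^-0.35 = 318·t^0.65/(57+t) gives 0.65(57+t) = t, so 0.35·t = 0.65×57.
t* = 0.65×57/0.35 = 105.9 min.

105.9 min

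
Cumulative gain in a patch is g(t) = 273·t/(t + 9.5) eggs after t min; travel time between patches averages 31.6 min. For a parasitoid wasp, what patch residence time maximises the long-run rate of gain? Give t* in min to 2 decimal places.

By the marginal value theorem, leave when the instantaneous gain rate g'(t) equals the habitat-wide average g(t)/(T + t).
g'(t) = 273·9.5/(t + 9.5)². Setting 273·9.5/(t+9.5)² = 273t/[(t+9.5)(31.6+t)] gives 9.5(31.6+t) = t(t+9.5), so t² = 9.5×31.6 = 300.2.
t* = √300.2 = 17.33 min.

17.33 min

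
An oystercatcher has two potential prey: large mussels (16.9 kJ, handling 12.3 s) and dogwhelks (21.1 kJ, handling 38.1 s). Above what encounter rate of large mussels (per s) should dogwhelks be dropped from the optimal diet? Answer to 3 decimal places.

0.055 per s

At the threshold, the rate on large mussels alone equals the profitability of dogwhelks: λ·16.9/(1 + λ·12.3) = 21.1/38.1 = 0.5538.
Rearranging, λ(16.9 − 0.5538×12.3) = 0.5538, so λ = 0.5538/10.09 = 0.0549 per s.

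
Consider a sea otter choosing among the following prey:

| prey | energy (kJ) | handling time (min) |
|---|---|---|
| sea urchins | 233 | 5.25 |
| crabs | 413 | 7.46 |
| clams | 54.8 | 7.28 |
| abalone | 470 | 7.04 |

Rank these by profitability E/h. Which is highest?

abalone

In descending order of E/h:
abalone: 470/7.04 = 66.8 kJ/min
crabs: 413/7.46 = 55.4 kJ/min
sea urchins: 233/5.25 = 44.4 kJ/min
clams: 54.8/7.28 = 7.53 kJ/min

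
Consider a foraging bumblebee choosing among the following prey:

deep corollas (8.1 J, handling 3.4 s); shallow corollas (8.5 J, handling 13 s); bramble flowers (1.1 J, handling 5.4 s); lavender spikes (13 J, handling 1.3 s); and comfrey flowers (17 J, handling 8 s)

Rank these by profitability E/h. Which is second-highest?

deep corollas

In descending order of E/h:
lavender spikes: 13/1.3 = 10 J/s
deep corollas: 8.1/3.4 = 2.38 J/s
comfrey flowers: 17/8 = 2.12 J/s
shallow corollas: 8.5/13 = 0.654 J/s
bramble flowers: 1.1/5.4 = 0.204 J/s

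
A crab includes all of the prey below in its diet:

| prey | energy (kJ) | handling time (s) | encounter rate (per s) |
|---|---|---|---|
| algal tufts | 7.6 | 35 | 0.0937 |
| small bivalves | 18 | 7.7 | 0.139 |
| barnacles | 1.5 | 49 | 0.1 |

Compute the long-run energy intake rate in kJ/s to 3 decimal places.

Energy encountered per unit search time: 0.0937×7.6 + 0.139×18 + 0.1×1.5 = 3.364 kJ/s.
Handling time per unit search time: 0.0937×35 + 0.139×7.7 + 0.1×49 = 9.25.
Rate = 3.364/(1 + 9.25) = 0.3282 kJ/s.

0.328 kJ/s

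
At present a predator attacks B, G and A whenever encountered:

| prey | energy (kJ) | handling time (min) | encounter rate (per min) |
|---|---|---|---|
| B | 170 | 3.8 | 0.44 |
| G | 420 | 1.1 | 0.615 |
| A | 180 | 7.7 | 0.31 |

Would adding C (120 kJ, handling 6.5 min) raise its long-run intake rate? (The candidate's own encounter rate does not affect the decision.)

No

On B, G and A alone, R = ΣλE/(1+Σλh) = 388.9/5.736 = 67.81 kJ/min.
Profitability of C: 120/6.5 = 18.46 kJ/min.
18.46 < 67.81, so adding C would lower the average — exclude it.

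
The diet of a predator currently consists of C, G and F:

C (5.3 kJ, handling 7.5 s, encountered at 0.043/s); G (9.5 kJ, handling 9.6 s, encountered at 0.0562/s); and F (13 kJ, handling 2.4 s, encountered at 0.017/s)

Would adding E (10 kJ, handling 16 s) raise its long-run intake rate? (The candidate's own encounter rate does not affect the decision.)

Current rate: (0.043×5.3 + 0.0562×9.5 + 0.017×13)/(1 + 0.043×7.5 + 0.0562×9.6 + 0.017×2.4) = 0.5165 kJ/s.
E: E/h = 10/16 = 0.625 kJ/s.
0.625 > 0.5165, so adding E raises the average — include it.

Yes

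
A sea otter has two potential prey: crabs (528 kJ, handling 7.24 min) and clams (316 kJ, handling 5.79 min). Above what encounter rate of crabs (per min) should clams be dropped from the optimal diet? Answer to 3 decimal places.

0.411 per min

Drop clams once their profitability E₂/h₂ falls below the rate achievable on crabs alone: E₂/h₂ = λE₁/(1 + λh₁).
Solve for λ: λE₁h₂ = E₂(1 + λh₁) → λ(E₁h₂ − E₂h₁) = E₂ → λ = E₂/(E₁h₂ − E₂h₁).
λ = 316/(528×5.79 − 316×7.24) = 316/769.3 = 0.4108 per min.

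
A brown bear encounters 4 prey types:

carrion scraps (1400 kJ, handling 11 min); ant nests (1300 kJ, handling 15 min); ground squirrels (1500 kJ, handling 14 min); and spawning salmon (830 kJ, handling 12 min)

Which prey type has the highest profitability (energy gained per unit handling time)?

carrion scraps

In descending order of E/h:
carrion scraps: 1400/11 = 127 kJ/min
ground squirrels: 1500/14 = 107 kJ/min
ant nests: 1300/15 = 86.7 kJ/min
spawning salmon: 830/12 = 69.2 kJ/min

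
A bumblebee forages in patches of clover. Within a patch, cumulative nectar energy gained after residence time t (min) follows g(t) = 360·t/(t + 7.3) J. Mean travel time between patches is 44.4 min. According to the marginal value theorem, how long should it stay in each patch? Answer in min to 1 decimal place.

By the marginal value theorem, leave when the instantaneous gain rate g'(t) equals the habitat-wide average g(t)/(T + t).
g'(t) = 360·7.3/(t + 7.3)². Setting 360·7.3/(t+7.3)² = 360t/[(t+7.3)(44.4+t)] gives 7.3(44.4+t) = t(t+7.3), so t² = 7.3×44.4 = 324.1.
t* = √324.1 = 18 min.

18.0 min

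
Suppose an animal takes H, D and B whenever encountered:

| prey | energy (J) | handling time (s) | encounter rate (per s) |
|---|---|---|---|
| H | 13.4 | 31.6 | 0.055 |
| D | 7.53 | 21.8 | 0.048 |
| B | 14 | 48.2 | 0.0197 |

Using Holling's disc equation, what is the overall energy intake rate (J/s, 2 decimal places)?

0.29 J/s

R = Σλ_iE_i / (1 + Σλ_ih_i)
Numerator: 0.055×13.4 + 0.048×7.53 + 0.0197×14 = 1.374
Denominator: 1 + 0.055×31.6 + 0.048×21.8 + 0.0197×48.2 = 4.734
R = 1.374/4.734 = 0.2903 J/s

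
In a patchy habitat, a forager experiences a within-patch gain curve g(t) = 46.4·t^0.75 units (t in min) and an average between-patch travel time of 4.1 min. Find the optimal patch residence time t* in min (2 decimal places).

12.30 min

By the marginal value theorem, leave when the instantaneous gain rate g'(t) equals the habitat-wide average g(t)/(T + t).
g'(t) = 0.75·46.4·t^-0.25. Setting 0.75·46.4·t^-0.25 = 46.4·t^0.75/(4.1+t) gives 0.75(4.1+t) = t, so 0.25·t = 0.75×4.1.
t* = 0.75×4.1/0.25 = 12.3 min.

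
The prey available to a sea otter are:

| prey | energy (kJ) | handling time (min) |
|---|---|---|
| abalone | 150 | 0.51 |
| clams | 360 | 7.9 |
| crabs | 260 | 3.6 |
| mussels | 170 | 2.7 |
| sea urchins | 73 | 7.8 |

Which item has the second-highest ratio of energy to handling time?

In descending order of E/h:
abalone: 150/0.51 = 294 kJ/min
crabs: 260/3.6 = 72.2 kJ/min
mussels: 170/2.7 = 63 kJ/min
clams: 360/7.9 = 45.6 kJ/min
sea urchins: 73/7.8 = 9.36 kJ/min

crabs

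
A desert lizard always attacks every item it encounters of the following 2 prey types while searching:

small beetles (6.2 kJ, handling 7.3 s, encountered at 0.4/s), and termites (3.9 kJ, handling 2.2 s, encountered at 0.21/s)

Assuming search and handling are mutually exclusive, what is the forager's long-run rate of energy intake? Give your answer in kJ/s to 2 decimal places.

R = (0.4×6.2 + 0.21×3.9) / (1 + 0.4×7.3 + 0.21×2.2) = 3.299/4.382 = 0.7529 kJ/s.

0.75 kJ/s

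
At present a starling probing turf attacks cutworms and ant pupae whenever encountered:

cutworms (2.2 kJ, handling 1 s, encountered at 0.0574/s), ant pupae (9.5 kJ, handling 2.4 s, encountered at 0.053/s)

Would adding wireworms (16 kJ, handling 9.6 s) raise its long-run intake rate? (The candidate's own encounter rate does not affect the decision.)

Yes

Current rate: (0.0574×2.2 + 0.053×9.5)/(1 + 0.0574×1 + 0.053×2.4) = 0.5316 kJ/s.
wireworms: E/h = 16/9.6 = 1.667 kJ/s.
Since 1.667 > R, including wireworms increases the long-run rate.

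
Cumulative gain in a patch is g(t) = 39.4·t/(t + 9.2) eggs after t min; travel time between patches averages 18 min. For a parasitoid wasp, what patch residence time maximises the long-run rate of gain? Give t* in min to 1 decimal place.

Maximise g(t)/(T+t): set derivative to zero → g'(t)(T+t) = g(t).
g'(t) = 39.4·9.2/(t + 9.2)². Setting 39.4·9.2/(t+9.2)² = 39.4t/[(t+9.2)(18+t)] gives 9.2(18+t) = t(t+9.2), so t² = 9.2×18 = 165.6.
t* = √165.6 = 12.87 min.

12.9 min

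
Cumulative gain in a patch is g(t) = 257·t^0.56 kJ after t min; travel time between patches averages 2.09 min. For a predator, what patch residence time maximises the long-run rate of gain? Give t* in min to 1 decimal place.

2.7 min

Optimal t* satisfies g'(t*) = g(t*)/(T + t*).
g'(t) = 0.56·257·t^-0.44. Setting 0.56·257·t^-0.44 = 257·t^0.56/(2.09+t) gives 0.56(2.09+t) = t, so 0.44·t = 0.56×2.09.
t* = 0.56×2.09/0.44 = 2.66 min.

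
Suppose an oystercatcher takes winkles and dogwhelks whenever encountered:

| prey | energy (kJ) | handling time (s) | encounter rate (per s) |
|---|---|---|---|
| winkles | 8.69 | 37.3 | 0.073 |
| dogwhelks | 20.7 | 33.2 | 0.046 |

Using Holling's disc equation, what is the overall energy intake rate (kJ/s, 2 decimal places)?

0.30 kJ/s

Energy encountered per unit search time: 0.073×8.69 + 0.046×20.7 = 1.587 kJ/s.
Handling time per unit search time: 0.073×37.3 + 0.046×33.2 = 4.25.
Rate = 1.587/(1 + 4.25) = 0.3022 kJ/s.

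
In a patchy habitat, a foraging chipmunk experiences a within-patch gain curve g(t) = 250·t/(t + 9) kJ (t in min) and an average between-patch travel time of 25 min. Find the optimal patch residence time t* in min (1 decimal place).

15.0 min

Optimal t* satisfies g'(t*) = g(t*)/(T + t*).
g'(t) = 250·9/(t + 9)². Setting 250·9/(t+9)² = 250t/[(t+9)(25+t)] gives 9(25+t) = t(t+9), so t² = 9×25 = 225.
t* = √225 = 15 min.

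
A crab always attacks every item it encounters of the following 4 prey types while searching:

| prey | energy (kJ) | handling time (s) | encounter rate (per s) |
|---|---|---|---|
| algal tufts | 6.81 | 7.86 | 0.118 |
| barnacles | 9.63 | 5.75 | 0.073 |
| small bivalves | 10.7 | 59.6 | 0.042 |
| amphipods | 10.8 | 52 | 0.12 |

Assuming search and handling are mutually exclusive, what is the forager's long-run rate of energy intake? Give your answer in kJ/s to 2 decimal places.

0.29 kJ/s

R = (0.118×6.81 + 0.073×9.63 + 0.042×10.7 + 0.12×10.8) / (1 + 0.118×7.86 + 0.073×5.75 + 0.042×59.6 + 0.12×52) = 3.252/11.09 = 0.2932 kJ/s.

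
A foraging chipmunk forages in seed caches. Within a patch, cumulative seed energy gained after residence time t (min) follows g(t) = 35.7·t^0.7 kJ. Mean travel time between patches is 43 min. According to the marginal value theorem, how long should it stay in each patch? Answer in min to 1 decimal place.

Maximise g(t)/(T+t): set derivative to zero → g'(t)(T+t) = g(t).
g'(t) = 0.7·35.7·t^-0.3. Setting 0.7·35.7·t^-0.3 = 35.7·t^0.7/(43+t) gives 0.7(43+t) = t, so 0.30·t = 0.7×43.
t* = 0.7×43/0.30 = 100.3 min.

100.3 min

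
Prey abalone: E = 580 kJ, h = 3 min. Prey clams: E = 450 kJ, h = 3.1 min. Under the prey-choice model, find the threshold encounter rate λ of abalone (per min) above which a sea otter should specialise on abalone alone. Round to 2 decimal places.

Drop clams once their profitability E₂/h₂ falls below the rate achievable on abalone alone: E₂/h₂ = λE₁/(1 + λh₁).
Solve for λ: λE₁h₂ = E₂(1 + λh₁) → λ(E₁h₂ − E₂h₁) = E₂ → λ = E₂/(E₁h₂ − E₂h₁).
λ = 450/(580×3.1 − 450×3) = 450/448 = 1.004 per min.

1.00 per min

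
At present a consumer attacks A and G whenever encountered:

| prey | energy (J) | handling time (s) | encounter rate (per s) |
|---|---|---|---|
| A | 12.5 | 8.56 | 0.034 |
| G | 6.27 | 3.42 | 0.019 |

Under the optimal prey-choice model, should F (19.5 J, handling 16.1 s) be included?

Yes

On A and G alone, R = ΣλE/(1+Σλh) = 0.5441/1.356 = 0.4013 J/s.
Profitability of F: 19.5/16.1 = 1.211 J/s.
1.211 > 0.4013, so adding F raises the average — include it.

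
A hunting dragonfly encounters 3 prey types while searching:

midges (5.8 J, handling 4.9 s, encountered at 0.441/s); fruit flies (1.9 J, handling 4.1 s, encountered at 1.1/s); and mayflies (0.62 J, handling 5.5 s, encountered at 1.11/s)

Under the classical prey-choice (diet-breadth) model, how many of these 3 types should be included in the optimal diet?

1

E/h in descending order: midges 1.18, fruit flies 0.463, mayflies 0.113 J/s. The optimal diet is the largest prefix of this list for which every included type satisfies E_i/h_i > R on the types above it.
Rate on top 1: 0.8092. fruit flies: 0.463 < 0.8092 → exclude; stop.
Optimal diet: midges — 1 of 3 types.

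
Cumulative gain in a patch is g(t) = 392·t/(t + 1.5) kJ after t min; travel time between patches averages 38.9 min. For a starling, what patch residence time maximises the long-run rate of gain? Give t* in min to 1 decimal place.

7.6 min

Maximise g(t)/(T+t): set derivative to zero → g'(t)(T+t) = g(t).
g'(t) = 392·1.5/(t + 1.5)². Setting 392·1.5/(t+1.5)² = 392t/[(t+1.5)(38.9+t)] gives 1.5(38.9+t) = t(t+1.5), so t² = 1.5×38.9 = 58.35.
t* = √58.35 = 7.639 min.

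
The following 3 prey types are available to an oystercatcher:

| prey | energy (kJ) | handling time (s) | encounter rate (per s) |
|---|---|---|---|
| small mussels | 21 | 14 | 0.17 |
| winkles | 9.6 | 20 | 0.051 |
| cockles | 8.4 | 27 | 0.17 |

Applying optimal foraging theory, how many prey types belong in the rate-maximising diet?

Rank by E/h (kJ/s): small mussels 1.5, winkles 0.48, cockles 0.311. Include each in turn until the next type's E/h falls below the running intake rate.
Rate on top 1: 1.056. winkles: 0.48 < 1.056 → exclude; stop.
Optimal diet: small mussels — 1 of 3 types.

1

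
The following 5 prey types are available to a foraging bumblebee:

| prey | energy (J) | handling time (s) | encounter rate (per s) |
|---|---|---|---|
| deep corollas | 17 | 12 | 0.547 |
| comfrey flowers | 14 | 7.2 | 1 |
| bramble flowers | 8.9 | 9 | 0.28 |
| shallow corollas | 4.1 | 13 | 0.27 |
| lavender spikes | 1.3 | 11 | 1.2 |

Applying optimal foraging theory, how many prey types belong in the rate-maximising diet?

Rank by E/h (J/s): comfrey flowers 1.94, deep corollas 1.42, bramble flowers 0.989, shallow corollas 0.315, lavender spikes 0.118. Include each in turn until the next type's E/h falls below the running intake rate.
Rate on top 1: 1.707. deep corollas: 1.42 < 1.707 → exclude; stop.
Optimal diet: comfrey flowers — 1 of 5 types.

1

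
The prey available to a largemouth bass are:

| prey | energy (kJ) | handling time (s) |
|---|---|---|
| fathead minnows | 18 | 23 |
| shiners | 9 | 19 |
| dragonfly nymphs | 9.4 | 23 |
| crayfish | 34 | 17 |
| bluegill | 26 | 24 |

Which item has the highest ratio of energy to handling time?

crayfish

Profitability E/h (kJ/s): fathead minnows = 18/23 = 0.783, shiners = 9/19 = 0.474, dragonfly nymphs = 9.4/23 = 0.409, crayfish = 34/17 = 2, bluegill = 26/24 = 1.08.
Ranked: crayfish > bluegill > fathead minnows > shiners > dragonfly nymphs.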